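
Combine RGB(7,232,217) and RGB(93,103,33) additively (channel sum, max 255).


Additive: each channel = min(255, C₁+C₂)
R: 7+93 = 100 → 100
G: 232+103 = 335 → 255
B: 217+33 = 250 → 250
= RGB(100, 255, 250)


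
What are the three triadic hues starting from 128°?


Triadic: equally spaced at 120° intervals
H1 = 128°
H2 = (128 + 120) mod 360 = 248°
H3 = (128 + 240) mod 360 = 8°
Triadic = 128°, 248°, 8°


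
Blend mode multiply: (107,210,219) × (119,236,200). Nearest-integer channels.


Multiply: C = A×B/255, rounded to nearest integer
R: 107×119/255 = 12733/255 ≈ 49.933 → 50
G: 210×236/255 = 49560/255 ≈ 194.353 → 194
B: 219×200/255 = 43800/255 ≈ 171.765 → 172
= RGB(50, 194, 172)


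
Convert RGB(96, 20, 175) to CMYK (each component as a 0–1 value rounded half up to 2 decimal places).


R'=96/255≈0.3765, G'=20/255≈0.0784, B'=175/255≈0.6863
K = 1 - max(R',G',B') = 1 - 175/255 = 80/255 = 0.31372… → 0.31
(1-R'-K)/(1-K) simplifies to (max-R)/max with max = 175:
C = (175-96)/175 = 79/175 = 0.45142… → 0.45
M = (175-20)/175 = 155/175 = 0.88571… → 0.89
Y = (175-175)/175 = 0/175 = 0 → 0.00
= CMYK(0.45, 0.89, 0.00, 0.31)


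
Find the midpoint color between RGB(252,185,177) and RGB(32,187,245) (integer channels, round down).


Midpoint: each channel = ⌊(C₁+C₂)/2⌋
R: ⌊(252+32)/2⌋ = 142
G: ⌊(185+187)/2⌋ = 186
B: ⌊(177+245)/2⌋ = 211
= RGB(142, 186, 211)


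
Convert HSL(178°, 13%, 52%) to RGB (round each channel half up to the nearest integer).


H=178°, S=0.13, L=0.52
C = (1-|2L-1|)×S = (1-|0.04|)×0.13 = 0.1248
H' = H/60 = 178/60 ≈ 2.9667; X = C×(1-|H' mod 2 - 1|) = 0.12064
m = L - C/2 = 0.52 - 0.0624 = 0.4576
Sector ⌊H'⌋ = 2 → (R',G',B') = (0.0, 0.1248, 0.12064)
RGB = ((R'+m)×255, (G'+m)×255, (B'+m)×255) = (116.688, 148.512, 147.4512)
Round half up → RGB(117, 149, 147)


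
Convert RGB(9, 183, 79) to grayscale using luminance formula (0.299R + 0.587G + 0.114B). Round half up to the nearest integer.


Gray = 0.299×R + 0.587×G + 0.114×B
Gray = 0.299×9 + 0.587×183 + 0.114×79
Gray = 2.691 + 107.421 + 9.006
Gray = 119.118 → round half up → 119
Gray = 119


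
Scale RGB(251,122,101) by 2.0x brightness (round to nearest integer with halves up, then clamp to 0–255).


Multiply each channel by 2.0, round half up, clamp to [0, 255]
R: 251×2.0 = 502 → clamp → 255
G: 122×2.0 = 244
B: 101×2.0 = 202
= RGB(255, 244, 202)


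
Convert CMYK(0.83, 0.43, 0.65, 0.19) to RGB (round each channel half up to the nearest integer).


R = 255 × (1-C) × (1-K) = 255 × 0.17 × 0.81 = 35.1135 → 35
G = 255 × (1-M) × (1-K) = 255 × 0.57 × 0.81 = 117.7335 → 118
B = 255 × (1-Y) × (1-K) = 255 × 0.35 × 0.81 = 72.2925 → 72
= RGB(35, 118, 72)


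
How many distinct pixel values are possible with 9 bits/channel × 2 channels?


Total bits = 9 bits/channel × 2 channels = 18 bits
Distinct pixel values = 2^18
= 262,144 pixel values


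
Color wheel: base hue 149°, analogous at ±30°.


Base hue: 149°
Left analog: (149 - 30) mod 360 = 119°
Right analog: (149 + 30) mod 360 = 179°
Analogous hues = 119° and 179°


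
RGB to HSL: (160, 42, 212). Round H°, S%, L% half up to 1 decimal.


Normalize: R'=160/255≈0.6275, G'=42/255≈0.1647, B'=212/255≈0.8314
Max=212/255, Min=42/255, Δ=Max-Min=170/255
L = (Max+Min)/2 = (212+42)/510 = 254/510 = 0.49803… → L = 49.8%
L ≤ 0.5 → S = Δ/(Max+Min) = 170/(212+42) = 170/254 = 0.66929… → S = 66.9%
(the 1/255 factors cancel in S and H, so raw channel differences can be used)
Max is B' → H = 60 × ((R-G)/Δ + 4) = 60 × ((160-42)/170 + 4)
  118/170 + 4 = 0.6941… + 4 = 4.6941…
  H = 60 × 4.6941… = 281.647…° → H = 281.6°
= HSL(281.6°, 66.9%, 49.8%)


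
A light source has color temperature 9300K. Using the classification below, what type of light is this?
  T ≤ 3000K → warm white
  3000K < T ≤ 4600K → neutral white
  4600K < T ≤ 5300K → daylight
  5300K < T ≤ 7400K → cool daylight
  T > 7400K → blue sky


Temperature: 9300K
9300K > 7400K → blue sky
Classification: blue sky


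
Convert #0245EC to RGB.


02 → 2 (R)
45 → 69 (G)
EC → 236 (B)
= RGB(2, 69, 236)


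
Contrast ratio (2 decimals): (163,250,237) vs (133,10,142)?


Linearize each sRGB channel c=v/255: c/12.92 if c ≤ 0.04045 else ((c+0.055)/1.055)^2.4
L = 0.2126×R_lin + 0.7152×G_lin + 0.0722×B_lin
Color 1 (163,250,237):
  R=163: 163/255≈0.6392 > 0.04045 → ((0.6392+0.055)/1.055)^2.4 ≈ 0.36625
  G=250: 250/255≈0.9804 > 0.04045 → ((0.9804+0.055)/1.055)^2.4 ≈ 0.95597
  B=237: 237/255≈0.9294 > 0.04045 → ((0.9294+0.055)/1.055)^2.4 ≈ 0.84687
  L1 = 0.2126×0.36625 + 0.7152×0.95597 + 0.0722×0.84687 ≈ 0.82272
Color 2 (133,10,142):
  R=133: 133/255≈0.5216 > 0.04045 → ((0.5216+0.055)/1.055)^2.4 ≈ 0.23455
  G=10: 10/255≈0.0392 ≤ 0.04045 → 0.0392/12.92 ≈ 0.00304
  B=142: 142/255≈0.5569 > 0.04045 → ((0.5569+0.055)/1.055)^2.4 ≈ 0.27050
  L2 = 0.2126×0.23455 + 0.7152×0.00304 + 0.0722×0.27050 ≈ 0.07157
Lighter = 0.82272, Darker = 0.07157
Ratio = (L_lighter + 0.05) / (L_darker + 0.05)
Ratio = (0.82272 + 0.05) / (0.07157 + 0.05) = 0.87272 / 0.12157 ≈ 7.1790
Ratio ≈ 7.18:1


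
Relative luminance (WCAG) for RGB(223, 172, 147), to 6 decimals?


Linearize each channel (sRGB transfer function): c = v/255; c_lin = c/12.92 if c ≤ 0.04045, else ((c+0.055)/1.055)^2.4
  R: 223/255 ≈ 0.874510 > 0.04045 → ((0.874510+0.055)/1.055)^2.4 ≈ 0.737910
  G: 172/255 ≈ 0.674510 > 0.04045 → ((0.674510+0.055)/1.055)^2.4 ≈ 0.412543
  B: 147/255 ≈ 0.576471 > 0.04045 → ((0.576471+0.055)/1.055)^2.4 ≈ 0.291771
R_lin = 0.737910, G_lin = 0.412543, B_lin = 0.291771
L = 0.2126×R + 0.7152×G + 0.0722×B
L = 0.2126×0.737910 + 0.7152×0.412543 + 0.0722×0.291771
L ≈ 0.472996


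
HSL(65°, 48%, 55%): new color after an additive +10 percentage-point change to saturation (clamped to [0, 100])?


Original S = 48%
Adjustment = +10 percentage points
New S = 48 + (10) = 58
Clamp to [0, 100] → 58
= HSL(65°, 58%, 55%)


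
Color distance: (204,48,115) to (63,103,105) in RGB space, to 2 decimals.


d = √[(R₁-R₂)² + (G₁-G₂)² + (B₁-B₂)²]
d = √[(204-63)² + (48-103)² + (115-105)²]
d = √[19881 + 3025 + 100]
d = √23006
d ≈ 151.68


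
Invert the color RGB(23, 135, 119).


Invert: (255-R, 255-G, 255-B)
R: 255-23 = 232
G: 255-135 = 120
B: 255-119 = 136
= RGB(232, 120, 136)


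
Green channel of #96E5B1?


Color: #96E5B1
R = 96 = 150
G = E5 = 229
B = B1 = 177
Green = 229


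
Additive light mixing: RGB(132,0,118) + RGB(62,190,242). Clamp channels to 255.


Additive: each channel = min(255, C₁+C₂)
R: 132+62 = 194 → 194
G: 0+190 = 190 → 190
B: 118+242 = 360 → 255
= RGB(194, 190, 255)


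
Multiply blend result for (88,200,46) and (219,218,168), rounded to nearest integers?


Multiply: C = A×B/255, rounded to nearest integer
R: 88×219/255 = 19272/255 ≈ 75.576 → 76
G: 200×218/255 = 43600/255 ≈ 170.980 → 171
B: 46×168/255 = 7728/255 ≈ 30.306 → 30
= RGB(76, 171, 30)


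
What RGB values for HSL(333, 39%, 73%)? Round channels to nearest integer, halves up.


H=333°, S=0.39, L=0.73
C = (1-|2L-1|)×S = (1-|0.46|)×0.39 = 0.2106
H' = H/60 = 333/60 ≈ 5.5500; X = C×(1-|H' mod 2 - 1|) = 0.09477
m = L - C/2 = 0.73 - 0.1053 = 0.6247
Sector ⌊H'⌋ = 5 → (R',G',B') = (0.2106, 0.0, 0.09477)
RGB = ((R'+m)×255, (G'+m)×255, (B'+m)×255) = (213.0015, 159.2985, 183.46485)
Round half up → RGB(213, 159, 183)


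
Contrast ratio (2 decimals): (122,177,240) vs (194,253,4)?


Linearize each sRGB channel c=v/255: c/12.92 if c ≤ 0.04045 else ((c+0.055)/1.055)^2.4
L = 0.2126×R_lin + 0.7152×G_lin + 0.0722×B_lin
Color 1 (122,177,240):
  R=122: 122/255≈0.4784 > 0.04045 → ((0.4784+0.055)/1.055)^2.4 ≈ 0.19462
  G=177: 177/255≈0.6941 > 0.04045 → ((0.6941+0.055)/1.055)^2.4 ≈ 0.43966
  B=240: 240/255≈0.9412 > 0.04045 → ((0.9412+0.055)/1.055)^2.4 ≈ 0.87137
  L1 = 0.2126×0.19462 + 0.7152×0.43966 + 0.0722×0.87137 ≈ 0.41873
Color 2 (194,253,4):
  R=194: 194/255≈0.7608 > 0.04045 → ((0.7608+0.055)/1.055)^2.4 ≈ 0.53948
  G=253: 253/255≈0.9922 > 0.04045 → ((0.9922+0.055)/1.055)^2.4 ≈ 0.98225
  B=4: 4/255≈0.0157 ≤ 0.04045 → 0.0157/12.92 ≈ 0.00121
  L2 = 0.2126×0.53948 + 0.7152×0.98225 + 0.0722×0.00121 ≈ 0.81729
Lighter = 0.81729, Darker = 0.41873
Ratio = (L_lighter + 0.05) / (L_darker + 0.05)
Ratio = (0.81729 + 0.05) / (0.41873 + 0.05) = 0.86729 / 0.46873 ≈ 1.8503
Ratio ≈ 1.85:1


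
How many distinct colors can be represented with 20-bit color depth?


Colors = 2^bits = 2^20
= 1,048,576 colors


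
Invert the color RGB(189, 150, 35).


Invert: (255-R, 255-G, 255-B)
R: 255-189 = 66
G: 255-150 = 105
B: 255-35 = 220
= RGB(66, 105, 220)


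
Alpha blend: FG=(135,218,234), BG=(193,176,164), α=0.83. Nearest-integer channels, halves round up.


C = α×F + (1-α)×B, with 1-α = 0.17
R: 0.83×135 + 0.17×193 = 112.05 + 32.81 = 144.86 → 145
G: 0.83×218 + 0.17×176 = 180.94 + 29.92 = 210.86 → 211
B: 0.83×234 + 0.17×164 = 194.22 + 27.88 = 222.10 → 222
= RGB(145, 211, 222)


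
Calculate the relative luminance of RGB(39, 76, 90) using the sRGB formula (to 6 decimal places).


Linearize each channel (sRGB transfer function): c = v/255; c_lin = c/12.92 if c ≤ 0.04045, else ((c+0.055)/1.055)^2.4
  R: 39/255 ≈ 0.152941 > 0.04045 → ((0.152941+0.055)/1.055)^2.4 ≈ 0.020289
  G: 76/255 ≈ 0.298039 > 0.04045 → ((0.298039+0.055)/1.055)^2.4 ≈ 0.072272
  B: 90/255 ≈ 0.352941 > 0.04045 → ((0.352941+0.055)/1.055)^2.4 ≈ 0.102242
R_lin = 0.020289, G_lin = 0.072272, B_lin = 0.102242
L = 0.2126×R + 0.7152×G + 0.0722×B
L = 0.2126×0.020289 + 0.7152×0.072272 + 0.0722×0.102242
L ≈ 0.063384


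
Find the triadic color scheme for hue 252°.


Triadic: equally spaced at 120° intervals
H1 = 252°
H2 = (252 + 120) mod 360 = 12°
H3 = (252 + 240) mod 360 = 132°
Triadic = 252°, 12°, 132°


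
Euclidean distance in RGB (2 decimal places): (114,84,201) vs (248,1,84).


d = √[(R₁-R₂)² + (G₁-G₂)² + (B₁-B₂)²]
d = √[(114-248)² + (84-1)² + (201-84)²]
d = √[17956 + 6889 + 13689]
d = √38534
d ≈ 196.30


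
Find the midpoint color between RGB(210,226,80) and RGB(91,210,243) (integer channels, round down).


Midpoint: each channel = ⌊(C₁+C₂)/2⌋
R: ⌊(210+91)/2⌋ = 150
G: ⌊(226+210)/2⌋ = 218
B: ⌊(80+243)/2⌋ = 161
= RGB(150, 218, 161)


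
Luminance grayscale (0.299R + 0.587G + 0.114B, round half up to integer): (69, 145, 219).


Gray = 0.299×R + 0.587×G + 0.114×B
Gray = 0.299×69 + 0.587×145 + 0.114×219
Gray = 20.631 + 85.115 + 24.966
Gray = 130.712 → round half up → 131
Gray = 131


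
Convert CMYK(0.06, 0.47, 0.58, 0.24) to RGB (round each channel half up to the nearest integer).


R = 255 × (1-C) × (1-K) = 255 × 0.94 × 0.76 = 182.172 → 182
G = 255 × (1-M) × (1-K) = 255 × 0.53 × 0.76 = 102.714 → 103
B = 255 × (1-Y) × (1-K) = 255 × 0.42 × 0.76 = 81.396 → 81
= RGB(182, 103, 81)


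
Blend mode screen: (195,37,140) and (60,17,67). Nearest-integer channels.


Screen: C = 255 - (255-A)×(255-B)/255, rounded to nearest integer
R: 255 - (255-195)×(255-60)/255 = 255 - 11700/255 ≈ 255 - 45.882 = 209.118 → 209
G: 255 - (255-37)×(255-17)/255 = 255 - 51884/255 ≈ 255 - 203.467 = 51.533 → 52
B: 255 - (255-140)×(255-67)/255 = 255 - 21620/255 ≈ 255 - 84.784 = 170.216 → 170
= RGB(209, 52, 170)


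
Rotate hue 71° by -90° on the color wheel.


New hue = (H + rotation) mod 360
New hue = (71 -90) mod 360
= -19 mod 360
= 341°


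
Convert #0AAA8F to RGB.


0A → 10 (R)
AA → 170 (G)
8F → 143 (B)
= RGB(10, 170, 143)


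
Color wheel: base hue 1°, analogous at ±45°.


Base hue: 1°
Left analog: (1 - 45) mod 360 = 316°
Right analog: (1 + 45) mod 360 = 46°
Analogous hues = 316° and 46°


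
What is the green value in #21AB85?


Color: #21AB85
R = 21 = 33
G = AB = 171
B = 85 = 133
Green = 171


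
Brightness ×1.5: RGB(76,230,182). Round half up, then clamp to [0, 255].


Multiply each channel by 1.5, round half up, clamp to [0, 255]
R: 76×1.5 = 114
G: 230×1.5 = 345 → clamp → 255
B: 182×1.5 = 273 → clamp → 255
= RGB(114, 255, 255)


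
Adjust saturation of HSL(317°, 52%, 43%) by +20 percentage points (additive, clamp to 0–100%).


Original S = 52%
Adjustment = +20 percentage points
New S = 52 + (20) = 72
Clamp to [0, 100] → 72
= HSL(317°, 72%, 43%)


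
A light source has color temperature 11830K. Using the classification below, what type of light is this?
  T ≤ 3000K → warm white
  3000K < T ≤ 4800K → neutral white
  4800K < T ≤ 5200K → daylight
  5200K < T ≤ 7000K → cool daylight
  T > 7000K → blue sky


Temperature: 11830K
11830K > 7000K → blue sky
Classification: blue sky


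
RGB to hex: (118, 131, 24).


R = 118 → 76 (hex)
G = 131 → 83 (hex)
B = 24 → 18 (hex)
Hex = #768318


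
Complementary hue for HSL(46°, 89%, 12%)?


Complement = opposite side of color wheel = hue + 180°
H' = (46 + 180) mod 360 = 226°
S and L unchanged.
= HSL(226°, 89%, 12%)


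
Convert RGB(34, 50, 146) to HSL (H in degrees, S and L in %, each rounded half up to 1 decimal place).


Normalize: R'=34/255≈0.1333, G'=50/255≈0.1961, B'=146/255≈0.5725
Max=146/255, Min=34/255, Δ=Max-Min=112/255
L = (Max+Min)/2 = (146+34)/510 = 180/510 = 0.35294… → L = 35.3%
L ≤ 0.5 → S = Δ/(Max+Min) = 112/(146+34) = 112/180 = 0.62222… → S = 62.2%
(the 1/255 factors cancel in S and H, so raw channel differences can be used)
Max is B' → H = 60 × ((R-G)/Δ + 4) = 60 × ((34-50)/112 + 4)
  -16/112 + 4 = -0.1428… + 4 = 3.8571…
  H = 60 × 3.8571… = 231.428…° → H = 231.4°
= HSL(231.4°, 62.2%, 35.3%)


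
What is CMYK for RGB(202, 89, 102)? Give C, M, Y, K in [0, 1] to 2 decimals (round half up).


R'=202/255≈0.7922, G'=89/255≈0.3490, B'=102/255≈0.4000
K = 1 - max(R',G',B') = 1 - 202/255 = 53/255 = 0.20784… → 0.21
(1-R'-K)/(1-K) simplifies to (max-R)/max with max = 202:
C = (202-202)/202 = 0/202 = 0 → 0.00
M = (202-89)/202 = 113/202 = 0.55940… → 0.56
Y = (202-102)/202 = 100/202 = 0.49504… → 0.50
= CMYK(0.00, 0.56, 0.50, 0.21)


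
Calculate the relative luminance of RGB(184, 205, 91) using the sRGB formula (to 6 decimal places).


Linearize each channel (sRGB transfer function): c = v/255; c_lin = c/12.92 if c ≤ 0.04045, else ((c+0.055)/1.055)^2.4
  R: 184/255 ≈ 0.721569 > 0.04045 → ((0.721569+0.055)/1.055)^2.4 ≈ 0.479320
  G: 205/255 ≈ 0.803922 > 0.04045 → ((0.803922+0.055)/1.055)^2.4 ≈ 0.610496
  B: 91/255 ≈ 0.356863 > 0.04045 → ((0.356863+0.055)/1.055)^2.4 ≈ 0.104616
R_lin = 0.479320, G_lin = 0.610496, B_lin = 0.104616
L = 0.2126×R + 0.7152×G + 0.0722×B
L = 0.2126×0.479320 + 0.7152×0.610496 + 0.0722×0.104616
L ≈ 0.546083


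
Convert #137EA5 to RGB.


13 → 19 (R)
7E → 126 (G)
A5 → 165 (B)
= RGB(19, 126, 165)


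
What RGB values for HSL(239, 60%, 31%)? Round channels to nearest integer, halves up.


H=239°, S=0.60, L=0.31
C = (1-|2L-1|)×S = (1-|-0.38|)×0.60 = 0.372
H' = H/60 = 239/60 ≈ 3.9833; X = C×(1-|H' mod 2 - 1|) = 0.0062
m = L - C/2 = 0.31 - 0.186 = 0.124
Sector ⌊H'⌋ = 3 → (R',G',B') = (0.0, 0.0062, 0.372)
RGB = ((R'+m)×255, (G'+m)×255, (B'+m)×255) = (31.62, 33.201, 126.48)
Round half up → RGB(32, 33, 126)


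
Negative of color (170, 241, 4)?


Invert: (255-R, 255-G, 255-B)
R: 255-170 = 85
G: 255-241 = 14
B: 255-4 = 251
= RGB(85, 14, 251)


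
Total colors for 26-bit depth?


Colors = 2^bits = 2^26
= 67,108,864 colors


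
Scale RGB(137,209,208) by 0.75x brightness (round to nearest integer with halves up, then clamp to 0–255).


Multiply each channel by 0.75, round half up, clamp to [0, 255]
R: 137×0.75 = 102.75 → round → 103
G: 209×0.75 = 156.75 → round → 157
B: 208×0.75 = 156
= RGB(103, 157, 156)


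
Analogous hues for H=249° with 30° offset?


Base hue: 249°
Left analog: (249 - 30) mod 360 = 219°
Right analog: (249 + 30) mod 360 = 279°
Analogous hues = 219° and 279°


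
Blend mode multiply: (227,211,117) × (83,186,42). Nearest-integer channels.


Multiply: C = A×B/255, rounded to nearest integer
R: 227×83/255 = 18841/255 ≈ 73.886 → 74
G: 211×186/255 = 39246/255 ≈ 153.906 → 154
B: 117×42/255 = 4914/255 ≈ 19.271 → 19
= RGB(74, 154, 19)


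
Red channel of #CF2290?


Color: #CF2290
R = CF = 207
G = 22 = 34
B = 90 = 144
Red = 207


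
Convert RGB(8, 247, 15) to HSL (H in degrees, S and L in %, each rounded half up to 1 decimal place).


Normalize: R'=8/255≈0.0314, G'=247/255≈0.9686, B'=15/255≈0.0588
Max=247/255, Min=8/255, Δ=Max-Min=239/255
L = (Max+Min)/2 = (247+8)/510 = 255/510 = 0.5 → L = 50.0%
L ≤ 0.5 → S = Δ/(Max+Min) = 239/(247+8) = 239/255 = 0.93725… → S = 93.7%
(the 1/255 factors cancel in S and H, so raw channel differences can be used)
Max is G' → H = 60 × ((B-R)/Δ + 2) = 60 × ((15-8)/239 + 2)
  7/239 + 2 = 0.0292… + 2 = 2.0292…
  H = 60 × 2.0292… = 121.757…° → H = 121.8°
= HSL(121.8°, 93.7%, 50.0%)


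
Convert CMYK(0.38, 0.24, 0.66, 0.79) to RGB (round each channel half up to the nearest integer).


R = 255 × (1-C) × (1-K) = 255 × 0.62 × 0.21 = 33.201 → 33
G = 255 × (1-M) × (1-K) = 255 × 0.76 × 0.21 = 40.698 → 41
B = 255 × (1-Y) × (1-K) = 255 × 0.34 × 0.21 = 18.207 → 18
= RGB(33, 41, 18)


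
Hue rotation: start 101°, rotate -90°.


New hue = (H + rotation) mod 360
New hue = (101 -90) mod 360
= 11 mod 360
= 11°


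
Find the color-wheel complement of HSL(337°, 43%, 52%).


Complement = opposite side of color wheel = hue + 180°
H' = (337 + 180) mod 360 = 157°
S and L unchanged.
= HSL(157°, 43%, 52%)


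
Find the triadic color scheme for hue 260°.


Triadic: equally spaced at 120° intervals
H1 = 260°
H2 = (260 + 120) mod 360 = 20°
H3 = (260 + 240) mod 360 = 140°
Triadic = 260°, 20°, 140°


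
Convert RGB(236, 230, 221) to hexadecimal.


R = 236 → EC (hex)
G = 230 → E6 (hex)
B = 221 → DD (hex)
Hex = #ECE6DD


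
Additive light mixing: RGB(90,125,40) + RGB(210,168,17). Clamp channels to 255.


Additive: each channel = min(255, C₁+C₂)
R: 90+210 = 300 → 255
G: 125+168 = 293 → 255
B: 40+17 = 57 → 57
= RGB(255, 255, 57)


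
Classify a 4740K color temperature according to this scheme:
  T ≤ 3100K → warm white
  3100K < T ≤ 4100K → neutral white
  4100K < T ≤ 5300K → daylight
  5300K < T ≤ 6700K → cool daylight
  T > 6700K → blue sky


Temperature: 4740K
4100K < 4740K ≤ 5300K → daylight
Classification: daylight


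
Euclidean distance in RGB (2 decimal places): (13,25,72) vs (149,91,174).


d = √[(R₁-R₂)² + (G₁-G₂)² + (B₁-B₂)²]
d = √[(13-149)² + (25-91)² + (72-174)²]
d = √[18496 + 4356 + 10404]
d = √33256
d ≈ 182.36


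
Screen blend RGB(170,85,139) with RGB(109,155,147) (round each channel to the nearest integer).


Screen: C = 255 - (255-A)×(255-B)/255, rounded to nearest integer
R: 255 - (255-170)×(255-109)/255 = 255 - 12410/255 ≈ 255 - 48.667 = 206.333 → 206
G: 255 - (255-85)×(255-155)/255 = 255 - 17000/255 ≈ 255 - 66.667 = 188.333 → 188
B: 255 - (255-139)×(255-147)/255 = 255 - 12528/255 ≈ 255 - 49.129 = 205.871 → 206
= RGB(206, 188, 206)


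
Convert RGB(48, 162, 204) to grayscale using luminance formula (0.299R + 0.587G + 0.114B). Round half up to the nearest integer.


Gray = 0.299×R + 0.587×G + 0.114×B
Gray = 0.299×48 + 0.587×162 + 0.114×204
Gray = 14.352 + 95.094 + 23.256
Gray = 132.702 → round half up → 133
Gray = 133


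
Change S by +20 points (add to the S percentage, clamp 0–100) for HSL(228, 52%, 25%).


Original S = 52%
Adjustment = +20 percentage points
New S = 52 + (20) = 72
Clamp to [0, 100] → 72
= HSL(228°, 72%, 25%)


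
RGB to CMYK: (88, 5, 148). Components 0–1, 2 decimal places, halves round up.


R'=88/255≈0.3451, G'=5/255≈0.0196, B'=148/255≈0.5804
K = 1 - max(R',G',B') = 1 - 148/255 = 107/255 = 0.41960… → 0.42
(1-R'-K)/(1-K) simplifies to (max-R)/max with max = 148:
C = (148-88)/148 = 60/148 = 0.40540… → 0.41
M = (148-5)/148 = 143/148 = 0.96621… → 0.97
Y = (148-148)/148 = 0/148 = 0 → 0.00
= CMYK(0.41, 0.97, 0.00, 0.42)


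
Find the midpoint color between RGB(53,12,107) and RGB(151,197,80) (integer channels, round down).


Midpoint: each channel = ⌊(C₁+C₂)/2⌋
R: ⌊(53+151)/2⌋ = 102
G: ⌊(12+197)/2⌋ = 104
B: ⌊(107+80)/2⌋ = 93
= RGB(102, 104, 93)


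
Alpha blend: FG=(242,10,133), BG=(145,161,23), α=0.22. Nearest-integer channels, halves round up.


C = α×F + (1-α)×B, with 1-α = 0.78
R: 0.22×242 + 0.78×145 = 53.24 + 113.10 = 166.34 → 166
G: 0.22×10 + 0.78×161 = 2.20 + 125.58 = 127.78 → 128
B: 0.22×133 + 0.78×23 = 29.26 + 17.94 = 47.20 → 47
= RGB(166, 128, 47)


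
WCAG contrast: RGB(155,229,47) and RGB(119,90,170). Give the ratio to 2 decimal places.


Linearize each sRGB channel c=v/255: c/12.92 if c ≤ 0.04045 else ((c+0.055)/1.055)^2.4
L = 0.2126×R_lin + 0.7152×G_lin + 0.0722×B_lin
Color 1 (155,229,47):
  R=155: 155/255≈0.6078 > 0.04045 → ((0.6078+0.055)/1.055)^2.4 ≈ 0.32778
  G=229: 229/255≈0.8980 > 0.04045 → ((0.8980+0.055)/1.055)^2.4 ≈ 0.78354
  B=47: 47/255≈0.1843 > 0.04045 → ((0.1843+0.055)/1.055)^2.4 ≈ 0.02843
  L1 = 0.2126×0.32778 + 0.7152×0.78354 + 0.0722×0.02843 ≈ 0.63212
Color 2 (119,90,170):
  R=119: 119/255≈0.4667 > 0.04045 → ((0.4667+0.055)/1.055)^2.4 ≈ 0.18447
  G=90: 90/255≈0.3529 > 0.04045 → ((0.3529+0.055)/1.055)^2.4 ≈ 0.10224
  B=170: 170/255≈0.6667 > 0.04045 → ((0.6667+0.055)/1.055)^2.4 ≈ 0.40198
  L2 = 0.2126×0.18447 + 0.7152×0.10224 + 0.0722×0.40198 ≈ 0.14137
Lighter = 0.63212, Darker = 0.14137
Ratio = (L_lighter + 0.05) / (L_darker + 0.05)
Ratio = (0.63212 + 0.05) / (0.14137 + 0.05) = 0.68212 / 0.19137 ≈ 3.5645
Ratio ≈ 3.56:1


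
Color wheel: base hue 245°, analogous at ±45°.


Base hue: 245°
Left analog: (245 - 45) mod 360 = 200°
Right analog: (245 + 45) mod 360 = 290°
Analogous hues = 200° and 290°


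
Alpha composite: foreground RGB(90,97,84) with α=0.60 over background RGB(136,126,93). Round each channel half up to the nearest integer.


C = α×F + (1-α)×B, with 1-α = 0.40
R: 0.60×90 + 0.40×136 = 54.00 + 54.40 = 108.40 → 108
G: 0.60×97 + 0.40×126 = 58.20 + 50.40 = 108.60 → 109
B: 0.60×84 + 0.40×93 = 50.40 + 37.20 = 87.60 → 88
= RGB(108, 109, 88)


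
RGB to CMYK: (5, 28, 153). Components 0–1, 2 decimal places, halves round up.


R'=5/255≈0.0196, G'=28/255≈0.1098, B'=153/255≈0.6000
K = 1 - max(R',G',B') = 1 - 153/255 = 102/255 = 0.4 → 0.40
(1-R'-K)/(1-K) simplifies to (max-R)/max with max = 153:
C = (153-5)/153 = 148/153 = 0.96732… → 0.97
M = (153-28)/153 = 125/153 = 0.81699… → 0.82
Y = (153-153)/153 = 0/153 = 0 → 0.00
= CMYK(0.97, 0.82, 0.00, 0.40)


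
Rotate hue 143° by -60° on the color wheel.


New hue = (H + rotation) mod 360
New hue = (143 -60) mod 360
= 83 mod 360
= 83°


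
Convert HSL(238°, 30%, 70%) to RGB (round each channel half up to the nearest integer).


H=238°, S=0.30, L=0.70
C = (1-|2L-1|)×S = (1-|0.40|)×0.30 = 0.18
H' = H/60 = 238/60 ≈ 3.9667; X = C×(1-|H' mod 2 - 1|) = 0.006
m = L - C/2 = 0.70 - 0.09 = 0.61
Sector ⌊H'⌋ = 3 → (R',G',B') = (0.0, 0.006, 0.18)
RGB = ((R'+m)×255, (G'+m)×255, (B'+m)×255) = (155.55, 157.08, 201.45)
Round half up → RGB(156, 157, 201)


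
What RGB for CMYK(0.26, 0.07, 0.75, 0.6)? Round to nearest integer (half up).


R = 255 × (1-C) × (1-K) = 255 × 0.74 × 0.40 = 75.48 → 75
G = 255 × (1-M) × (1-K) = 255 × 0.93 × 0.40 = 94.86 → 95
B = 255 × (1-Y) × (1-K) = 255 × 0.25 × 0.40 = 25.5 → 26
= RGB(75, 95, 26)


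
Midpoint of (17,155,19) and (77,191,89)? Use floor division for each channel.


Midpoint: each channel = ⌊(C₁+C₂)/2⌋
R: ⌊(17+77)/2⌋ = 47
G: ⌊(155+191)/2⌋ = 173
B: ⌊(19+89)/2⌋ = 54
= RGB(47, 173, 54)


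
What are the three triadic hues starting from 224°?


Triadic: equally spaced at 120° intervals
H1 = 224°
H2 = (224 + 120) mod 360 = 344°
H3 = (224 + 240) mod 360 = 104°
Triadic = 224°, 344°, 104°


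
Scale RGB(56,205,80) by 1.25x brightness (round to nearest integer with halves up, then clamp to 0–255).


Multiply each channel by 1.25, round half up, clamp to [0, 255]
R: 56×1.25 = 70
G: 205×1.25 = 256.25 → round → 256 → clamp → 255
B: 80×1.25 = 100
= RGB(70, 255, 100)


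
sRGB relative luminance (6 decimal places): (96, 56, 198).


Linearize each channel (sRGB transfer function): c = v/255; c_lin = c/12.92 if c ≤ 0.04045, else ((c+0.055)/1.055)^2.4
  R: 96/255 ≈ 0.376471 > 0.04045 → ((0.376471+0.055)/1.055)^2.4 ≈ 0.116971
  G: 56/255 ≈ 0.219608 > 0.04045 → ((0.219608+0.055)/1.055)^2.4 ≈ 0.039546
  B: 198/255 ≈ 0.776471 > 0.04045 → ((0.776471+0.055)/1.055)^2.4 ≈ 0.564712
R_lin = 0.116971, G_lin = 0.039546, B_lin = 0.564712
L = 0.2126×R + 0.7152×G + 0.0722×B
L = 0.2126×0.116971 + 0.7152×0.039546 + 0.0722×0.564712
L ≈ 0.093924


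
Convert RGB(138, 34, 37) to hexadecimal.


R = 138 → 8A (hex)
G = 34 → 22 (hex)
B = 37 → 25 (hex)
Hex = #8A2225


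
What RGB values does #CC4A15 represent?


CC → 204 (R)
4A → 74 (G)
15 → 21 (B)
= RGB(204, 74, 21)


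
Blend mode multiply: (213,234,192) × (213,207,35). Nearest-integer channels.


Multiply: C = A×B/255, rounded to nearest integer
R: 213×213/255 = 45369/255 ≈ 177.918 → 178
G: 234×207/255 = 48438/255 ≈ 189.953 → 190
B: 192×35/255 = 6720/255 ≈ 26.353 → 26
= RGB(178, 190, 26)


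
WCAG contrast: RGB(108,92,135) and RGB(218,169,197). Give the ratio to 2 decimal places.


Linearize each sRGB channel c=v/255: c/12.92 if c ≤ 0.04045 else ((c+0.055)/1.055)^2.4
L = 0.2126×R_lin + 0.7152×G_lin + 0.0722×B_lin
Color 1 (108,92,135):
  R=108: 108/255≈0.4235 > 0.04045 → ((0.4235+0.055)/1.055)^2.4 ≈ 0.14996
  G=92: 92/255≈0.3608 > 0.04045 → ((0.3608+0.055)/1.055)^2.4 ≈ 0.10702
  B=135: 135/255≈0.5294 > 0.04045 → ((0.5294+0.055)/1.055)^2.4 ≈ 0.24228
  L1 = 0.2126×0.14996 + 0.7152×0.10702 + 0.0722×0.24228 ≈ 0.12592
Color 2 (218,169,197):
  R=218: 218/255≈0.8549 > 0.04045 → ((0.8549+0.055)/1.055)^2.4 ≈ 0.70110
  G=169: 169/255≈0.6627 > 0.04045 → ((0.6627+0.055)/1.055)^2.4 ≈ 0.39676
  B=197: 197/255≈0.7725 > 0.04045 → ((0.7725+0.055)/1.055)^2.4 ≈ 0.55834
  L2 = 0.2126×0.70110 + 0.7152×0.39676 + 0.0722×0.55834 ≈ 0.47313
Lighter = 0.47313, Darker = 0.12592
Ratio = (L_lighter + 0.05) / (L_darker + 0.05)
Ratio = (0.47313 + 0.05) / (0.12592 + 0.05) = 0.52313 / 0.17592 ≈ 2.9737
Ratio ≈ 2.97:1


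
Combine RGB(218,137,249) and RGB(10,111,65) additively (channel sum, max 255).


Additive: each channel = min(255, C₁+C₂)
R: 218+10 = 228 → 228
G: 137+111 = 248 → 248
B: 249+65 = 314 → 255
= RGB(228, 248, 255)


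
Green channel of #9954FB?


Color: #9954FB
R = 99 = 153
G = 54 = 84
B = FB = 251
Green = 84


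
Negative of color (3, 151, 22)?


Invert: (255-R, 255-G, 255-B)
R: 255-3 = 252
G: 255-151 = 104
B: 255-22 = 233
= RGB(252, 104, 233)


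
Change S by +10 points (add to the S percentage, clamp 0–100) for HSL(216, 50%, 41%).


Original S = 50%
Adjustment = +10 percentage points
New S = 50 + (10) = 60
Clamp to [0, 100] → 60
= HSL(216°, 60%, 41%)


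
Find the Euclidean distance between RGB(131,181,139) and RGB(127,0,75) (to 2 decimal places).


d = √[(R₁-R₂)² + (G₁-G₂)² + (B₁-B₂)²]
d = √[(131-127)² + (181-0)² + (139-75)²]
d = √[16 + 32761 + 4096]
d = √36873
d ≈ 192.02


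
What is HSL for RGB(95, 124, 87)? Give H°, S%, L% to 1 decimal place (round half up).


Normalize: R'=95/255≈0.3725, G'=124/255≈0.4863, B'=87/255≈0.3412
Max=124/255, Min=87/255, Δ=Max-Min=37/255
L = (Max+Min)/2 = (124+87)/510 = 211/510 = 0.41372… → L = 41.4%
L ≤ 0.5 → S = Δ/(Max+Min) = 37/(124+87) = 37/211 = 0.17535… → S = 17.5%
(the 1/255 factors cancel in S and H, so raw channel differences can be used)
Max is G' → H = 60 × ((B-R)/Δ + 2) = 60 × ((87-95)/37 + 2)
  -8/37 + 2 = -0.2162… + 2 = 1.7837…
  H = 60 × 1.7837… = 107.027…° → H = 107.0°
= HSL(107.0°, 17.5%, 41.4%)


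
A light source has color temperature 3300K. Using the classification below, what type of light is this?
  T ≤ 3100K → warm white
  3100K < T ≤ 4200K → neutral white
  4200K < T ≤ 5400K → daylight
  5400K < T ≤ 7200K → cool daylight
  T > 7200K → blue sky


Temperature: 3300K
3100K < 3300K ≤ 4200K → neutral white
Classification: neutral white


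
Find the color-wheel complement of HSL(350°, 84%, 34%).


Complement = opposite side of color wheel = hue + 180°
H' = (350 + 180) mod 360 = 170°
S and L unchanged.
= HSL(170°, 84%, 34%)


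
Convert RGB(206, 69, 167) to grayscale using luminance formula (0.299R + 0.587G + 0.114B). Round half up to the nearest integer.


Gray = 0.299×R + 0.587×G + 0.114×B
Gray = 0.299×206 + 0.587×69 + 0.114×167
Gray = 61.594 + 40.503 + 19.038
Gray = 121.135 → round half up → 121
Gray = 121


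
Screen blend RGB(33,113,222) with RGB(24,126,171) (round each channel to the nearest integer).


Screen: C = 255 - (255-A)×(255-B)/255, rounded to nearest integer
R: 255 - (255-33)×(255-24)/255 = 255 - 51282/255 ≈ 255 - 201.106 = 53.894 → 54
G: 255 - (255-113)×(255-126)/255 = 255 - 18318/255 ≈ 255 - 71.835 = 183.165 → 183
B: 255 - (255-222)×(255-171)/255 = 255 - 2772/255 ≈ 255 - 10.871 = 244.129 → 244
= RGB(54, 183, 244)


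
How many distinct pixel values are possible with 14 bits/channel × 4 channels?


Total bits = 14 bits/channel × 4 channels = 56 bits
Distinct pixel values = 2^56
= 72,057,594,037,927,936 pixel values


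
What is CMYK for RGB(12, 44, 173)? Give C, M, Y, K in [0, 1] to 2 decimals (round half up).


R'=12/255≈0.0471, G'=44/255≈0.1725, B'=173/255≈0.6784
K = 1 - max(R',G',B') = 1 - 173/255 = 82/255 = 0.32156… → 0.32
(1-R'-K)/(1-K) simplifies to (max-R)/max with max = 173:
C = (173-12)/173 = 161/173 = 0.93063… → 0.93
M = (173-44)/173 = 129/173 = 0.74566… → 0.75
Y = (173-173)/173 = 0/173 = 0 → 0.00
= CMYK(0.93, 0.75, 0.00, 0.32)


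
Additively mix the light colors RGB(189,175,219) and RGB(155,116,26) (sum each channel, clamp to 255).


Additive: each channel = min(255, C₁+C₂)
R: 189+155 = 344 → 255
G: 175+116 = 291 → 255
B: 219+26 = 245 → 245
= RGB(255, 255, 245)


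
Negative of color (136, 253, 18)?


Invert: (255-R, 255-G, 255-B)
R: 255-136 = 119
G: 255-253 = 2
B: 255-18 = 237
= RGB(119, 2, 237)


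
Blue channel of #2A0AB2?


Color: #2A0AB2
R = 2A = 42
G = 0A = 10
B = B2 = 178
Blue = 178


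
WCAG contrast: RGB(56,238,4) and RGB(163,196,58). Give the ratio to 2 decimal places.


Linearize each sRGB channel c=v/255: c/12.92 if c ≤ 0.04045 else ((c+0.055)/1.055)^2.4
L = 0.2126×R_lin + 0.7152×G_lin + 0.0722×B_lin
Color 1 (56,238,4):
  R=56: 56/255≈0.2196 > 0.04045 → ((0.2196+0.055)/1.055)^2.4 ≈ 0.03955
  G=238: 238/255≈0.9333 > 0.04045 → ((0.9333+0.055)/1.055)^2.4 ≈ 0.85499
  B=4: 4/255≈0.0157 ≤ 0.04045 → 0.0157/12.92 ≈ 0.00121
  L1 = 0.2126×0.03955 + 0.7152×0.85499 + 0.0722×0.00121 ≈ 0.61999
Color 2 (163,196,58):
  R=163: 163/255≈0.6392 > 0.04045 → ((0.6392+0.055)/1.055)^2.4 ≈ 0.36625
  G=196: 196/255≈0.7686 > 0.04045 → ((0.7686+0.055)/1.055)^2.4 ≈ 0.55201
  B=58: 58/255≈0.2275 > 0.04045 → ((0.2275+0.055)/1.055)^2.4 ≈ 0.04231
  L2 = 0.2126×0.36625 + 0.7152×0.55201 + 0.0722×0.04231 ≈ 0.47572
Lighter = 0.61999, Darker = 0.47572
Ratio = (L_lighter + 0.05) / (L_darker + 0.05)
Ratio = (0.61999 + 0.05) / (0.47572 + 0.05) = 0.66999 / 0.52572 ≈ 1.2744
Ratio ≈ 1.27:1


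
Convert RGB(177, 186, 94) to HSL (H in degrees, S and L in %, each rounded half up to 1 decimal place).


Normalize: R'=177/255≈0.6941, G'=186/255≈0.7294, B'=94/255≈0.3686
Max=186/255, Min=94/255, Δ=Max-Min=92/255
L = (Max+Min)/2 = (186+94)/510 = 280/510 = 0.54901… → L = 54.9%
L > 0.5 → S = Δ/(2-Max-Min) = 92/(510-186-94) = 92/230 = 0.4 → S = 40.0%
(the 1/255 factors cancel in S and H, so raw channel differences can be used)
Max is G' → H = 60 × ((B-R)/Δ + 2) = 60 × ((94-177)/92 + 2)
  -83/92 + 2 = -0.9021… + 2 = 1.0978…
  H = 60 × 1.0978… = 65.869…° → H = 65.9°
= HSL(65.9°, 40.0%, 54.9%)


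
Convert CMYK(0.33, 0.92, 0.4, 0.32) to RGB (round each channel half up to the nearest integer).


R = 255 × (1-C) × (1-K) = 255 × 0.67 × 0.68 = 116.178 → 116
G = 255 × (1-M) × (1-K) = 255 × 0.08 × 0.68 = 13.872 → 14
B = 255 × (1-Y) × (1-K) = 255 × 0.60 × 0.68 = 104.04 → 104
= RGB(116, 14, 104)


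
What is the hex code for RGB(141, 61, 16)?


R = 141 → 8D (hex)
G = 61 → 3D (hex)
B = 16 → 10 (hex)
Hex = #8D3D10


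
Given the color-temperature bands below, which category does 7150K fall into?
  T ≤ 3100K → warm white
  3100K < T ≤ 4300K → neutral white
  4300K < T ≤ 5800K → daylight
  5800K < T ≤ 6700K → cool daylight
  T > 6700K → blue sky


Temperature: 7150K
7150K > 6700K → blue sky
Classification: blue sky


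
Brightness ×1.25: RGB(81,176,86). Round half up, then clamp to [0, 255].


Multiply each channel by 1.25, round half up, clamp to [0, 255]
R: 81×1.25 = 101.25 → round → 101
G: 176×1.25 = 220
B: 86×1.25 = 107.5 → round → 108
= RGB(101, 220, 108)


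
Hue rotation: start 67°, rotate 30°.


New hue = (H + rotation) mod 360
New hue = (67 + 30) mod 360
= 97 mod 360
= 97°


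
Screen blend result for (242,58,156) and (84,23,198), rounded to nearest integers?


Screen: C = 255 - (255-A)×(255-B)/255, rounded to nearest integer
R: 255 - (255-242)×(255-84)/255 = 255 - 2223/255 ≈ 255 - 8.718 = 246.282 → 246
G: 255 - (255-58)×(255-23)/255 = 255 - 45704/255 ≈ 255 - 179.231 = 75.769 → 76
B: 255 - (255-156)×(255-198)/255 = 255 - 5643/255 ≈ 255 - 22.129 = 232.871 → 233
= RGB(246, 76, 233)


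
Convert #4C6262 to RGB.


4C → 76 (R)
62 → 98 (G)
62 → 98 (B)
= RGB(76, 98, 98)


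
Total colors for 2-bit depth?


Colors = 2^bits = 2^2
= 4 colors


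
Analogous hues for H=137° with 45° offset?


Base hue: 137°
Left analog: (137 - 45) mod 360 = 92°
Right analog: (137 + 45) mod 360 = 182°
Analogous hues = 92° and 182°


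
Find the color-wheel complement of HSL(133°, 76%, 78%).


Complement = opposite side of color wheel = hue + 180°
H' = (133 + 180) mod 360 = 313°
S and L unchanged.
= HSL(313°, 76%, 78%)


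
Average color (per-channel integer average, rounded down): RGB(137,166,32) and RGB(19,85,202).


Midpoint: each channel = ⌊(C₁+C₂)/2⌋
R: ⌊(137+19)/2⌋ = 78
G: ⌊(166+85)/2⌋ = 125
B: ⌊(32+202)/2⌋ = 117
= RGB(78, 125, 117)


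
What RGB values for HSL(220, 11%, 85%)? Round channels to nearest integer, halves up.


H=220°, S=0.11, L=0.85
C = (1-|2L-1|)×S = (1-|0.70|)×0.11 = 0.033
H' = H/60 = 220/60 ≈ 3.6667; X = C×(1-|H' mod 2 - 1|) = 0.011
m = L - C/2 = 0.85 - 0.0165 = 0.8335
Sector ⌊H'⌋ = 3 → (R',G',B') = (0.0, 0.011, 0.033)
RGB = ((R'+m)×255, (G'+m)×255, (B'+m)×255) = (212.5425, 215.3475, 220.9575)
Round half up → RGB(213, 215, 221)


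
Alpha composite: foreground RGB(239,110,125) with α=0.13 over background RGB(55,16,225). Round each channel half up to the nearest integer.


C = α×F + (1-α)×B, with 1-α = 0.87
R: 0.13×239 + 0.87×55 = 31.07 + 47.85 = 78.92 → 79
G: 0.13×110 + 0.87×16 = 14.30 + 13.92 = 28.22 → 28
B: 0.13×125 + 0.87×225 = 16.25 + 195.75 = 212.00 → 212
= RGB(79, 28, 212)


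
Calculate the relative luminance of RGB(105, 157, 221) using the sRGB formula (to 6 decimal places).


Linearize each channel (sRGB transfer function): c = v/255; c_lin = c/12.92 if c ≤ 0.04045, else ((c+0.055)/1.055)^2.4
  R: 105/255 ≈ 0.411765 > 0.04045 → ((0.411765+0.055)/1.055)^2.4 ≈ 0.141263
  G: 157/255 ≈ 0.615686 > 0.04045 → ((0.615686+0.055)/1.055)^2.4 ≈ 0.337164
  B: 221/255 ≈ 0.866667 > 0.04045 → ((0.866667+0.055)/1.055)^2.4 ≈ 0.723055
R_lin = 0.141263, G_lin = 0.337164, B_lin = 0.723055
L = 0.2126×R + 0.7152×G + 0.0722×B
L = 0.2126×0.141263 + 0.7152×0.337164 + 0.0722×0.723055
L ≈ 0.323377


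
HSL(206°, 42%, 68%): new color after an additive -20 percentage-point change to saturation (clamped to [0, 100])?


Original S = 42%
Adjustment = -20 percentage points
New S = 42 + (-20) = 22
Clamp to [0, 100] → 22
= HSL(206°, 22%, 68%)


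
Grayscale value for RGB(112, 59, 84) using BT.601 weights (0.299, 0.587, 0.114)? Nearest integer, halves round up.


Gray = 0.299×R + 0.587×G + 0.114×B
Gray = 0.299×112 + 0.587×59 + 0.114×84
Gray = 33.488 + 34.633 + 9.576
Gray = 77.697 → round half up → 78
Gray = 78


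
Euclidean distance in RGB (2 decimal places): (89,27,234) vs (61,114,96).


d = √[(R₁-R₂)² + (G₁-G₂)² + (B₁-B₂)²]
d = √[(89-61)² + (27-114)² + (234-96)²]
d = √[784 + 7569 + 19044]
d = √27397
d ≈ 165.52


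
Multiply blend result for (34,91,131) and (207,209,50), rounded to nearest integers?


Multiply: C = A×B/255, rounded to nearest integer
R: 34×207/255 = 7038/255 ≈ 27.600 → 28
G: 91×209/255 = 19019/255 ≈ 74.584 → 75
B: 131×50/255 = 6550/255 ≈ 25.686 → 26
= RGB(28, 75, 26)


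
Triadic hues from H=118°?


Triadic: equally spaced at 120° intervals
H1 = 118°
H2 = (118 + 120) mod 360 = 238°
H3 = (118 + 240) mod 360 = 358°
Triadic = 118°, 238°, 358°


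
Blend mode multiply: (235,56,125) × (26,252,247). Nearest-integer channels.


Multiply: C = A×B/255, rounded to nearest integer
R: 235×26/255 = 6110/255 ≈ 23.961 → 24
G: 56×252/255 = 14112/255 ≈ 55.341 → 55
B: 125×247/255 = 30875/255 ≈ 121.078 → 121
= RGB(24, 55, 121)


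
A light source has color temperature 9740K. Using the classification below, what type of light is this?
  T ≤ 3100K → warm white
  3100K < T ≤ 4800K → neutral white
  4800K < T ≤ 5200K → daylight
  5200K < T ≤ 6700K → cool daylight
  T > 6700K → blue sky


Temperature: 9740K
9740K > 6700K → blue sky
Classification: blue sky


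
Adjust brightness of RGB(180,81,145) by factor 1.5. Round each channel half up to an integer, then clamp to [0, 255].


Multiply each channel by 1.5, round half up, clamp to [0, 255]
R: 180×1.5 = 270 → clamp → 255
G: 81×1.5 = 121.5 → round → 122
B: 145×1.5 = 217.5 → round → 218
= RGB(255, 122, 218)


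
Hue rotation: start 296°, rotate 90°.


New hue = (H + rotation) mod 360
New hue = (296 + 90) mod 360
= 386 mod 360
= 26°


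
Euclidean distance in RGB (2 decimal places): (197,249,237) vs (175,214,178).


d = √[(R₁-R₂)² + (G₁-G₂)² + (B₁-B₂)²]
d = √[(197-175)² + (249-214)² + (237-178)²]
d = √[484 + 1225 + 3481]
d = √5190
d ≈ 72.04


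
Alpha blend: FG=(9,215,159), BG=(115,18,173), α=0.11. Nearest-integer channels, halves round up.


C = α×F + (1-α)×B, with 1-α = 0.89
R: 0.11×9 + 0.89×115 = 0.99 + 102.35 = 103.34 → 103
G: 0.11×215 + 0.89×18 = 23.65 + 16.02 = 39.67 → 40
B: 0.11×159 + 0.89×173 = 17.49 + 153.97 = 171.46 → 171
= RGB(103, 40, 171)


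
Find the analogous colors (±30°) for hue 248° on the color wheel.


Base hue: 248°
Left analog: (248 - 30) mod 360 = 218°
Right analog: (248 + 30) mod 360 = 278°
Analogous hues = 218° and 278°


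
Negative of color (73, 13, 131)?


Invert: (255-R, 255-G, 255-B)
R: 255-73 = 182
G: 255-13 = 242
B: 255-131 = 124
= RGB(182, 242, 124)
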